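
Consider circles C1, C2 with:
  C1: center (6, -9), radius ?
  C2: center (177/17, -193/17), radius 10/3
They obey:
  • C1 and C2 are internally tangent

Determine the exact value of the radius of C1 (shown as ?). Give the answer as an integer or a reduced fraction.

1. [int C1,C2]  r_C1² − (20/3)r_C1 − 125/9 = 0  ⇒  r_C1 = 25/3 (r>0 drops 1)

25/3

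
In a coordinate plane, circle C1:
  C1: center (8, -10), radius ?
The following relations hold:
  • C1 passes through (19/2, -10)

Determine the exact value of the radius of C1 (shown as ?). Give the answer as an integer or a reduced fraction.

3/2

1. [C1∋P]  r_C1² − 9/4 = 0  ⇒  r_C1 = 3/2 (r>0 drops 1)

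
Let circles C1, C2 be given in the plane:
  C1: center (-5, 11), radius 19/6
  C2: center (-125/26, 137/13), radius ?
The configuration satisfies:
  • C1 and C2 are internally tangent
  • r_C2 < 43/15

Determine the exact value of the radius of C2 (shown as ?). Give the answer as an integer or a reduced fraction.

8/3

1. [int C1,C2]  r_C2² − (19/3)r_C2 + 88/9 = 0  ⇒  r_C2 = 8/3 or 11/3
2. given r_C2 < 43/15: keep 8/3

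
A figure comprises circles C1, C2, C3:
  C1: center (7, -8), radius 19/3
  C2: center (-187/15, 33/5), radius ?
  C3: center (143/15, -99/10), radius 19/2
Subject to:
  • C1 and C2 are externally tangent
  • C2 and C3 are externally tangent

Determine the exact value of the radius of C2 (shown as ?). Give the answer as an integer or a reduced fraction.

1. [ext C1·C2]  r_C2² + (38/3)r_C2 − 552 = 0  ⇒  r_C2 = 18 (r>0 drops 1)
2. [ext C2·C3]  r_C2² + 19r_C2 − 666 = 0  ⇒  r_C2 = 18 (r>0 drops 1)

18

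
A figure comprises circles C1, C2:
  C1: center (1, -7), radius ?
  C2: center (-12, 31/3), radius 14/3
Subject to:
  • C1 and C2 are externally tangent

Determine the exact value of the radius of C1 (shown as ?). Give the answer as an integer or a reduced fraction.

1. [ext C1·C2]  r_C1² + (28/3)r_C1 − 1343/3 = 0  ⇒  r_C1 = 17 (r>0 drops 1)

17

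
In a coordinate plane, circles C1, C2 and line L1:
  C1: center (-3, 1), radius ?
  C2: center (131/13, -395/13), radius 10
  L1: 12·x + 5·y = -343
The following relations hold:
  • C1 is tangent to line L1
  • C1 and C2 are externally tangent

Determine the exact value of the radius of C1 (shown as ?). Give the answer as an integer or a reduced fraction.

1. [C1‖L1]  r_C1² − 576 = 0  ⇒  r_C1 = 24 (r>0 drops 1)
2. [ext C1·C2]  r_C1² + 20r_C1 − 1056 = 0  ⇒  r_C1 = 24 (r>0 drops 1)

24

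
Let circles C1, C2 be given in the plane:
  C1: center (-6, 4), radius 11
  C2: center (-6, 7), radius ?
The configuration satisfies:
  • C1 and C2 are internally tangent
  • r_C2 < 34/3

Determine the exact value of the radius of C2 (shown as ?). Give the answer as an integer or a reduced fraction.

8

1. [int C1,C2]  r_C2² − 22r_C2 + 112 = 0  ⇒  r_C2 = 8 or 14
2. given r_C2 < 34/3: keep 8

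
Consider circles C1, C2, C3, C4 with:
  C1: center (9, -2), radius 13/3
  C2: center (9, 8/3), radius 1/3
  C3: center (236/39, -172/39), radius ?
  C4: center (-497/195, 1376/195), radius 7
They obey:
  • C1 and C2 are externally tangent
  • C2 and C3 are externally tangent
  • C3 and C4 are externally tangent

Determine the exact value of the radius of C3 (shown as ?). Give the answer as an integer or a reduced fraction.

1. [ext C2·C3]  r_C3² + (2/3)r_C3 − 176/3 = 0  ⇒  r_C3 = 22/3 (r>0 drops 1)
2. [ext C3·C4]  r_C3² + 14r_C3 − 1408/9 = 0  ⇒  r_C3 = 22/3 (r>0 drops 1)

22/3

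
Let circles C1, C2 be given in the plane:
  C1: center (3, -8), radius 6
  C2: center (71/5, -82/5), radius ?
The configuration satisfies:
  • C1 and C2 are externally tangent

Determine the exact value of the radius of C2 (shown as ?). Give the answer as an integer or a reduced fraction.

1. [ext C1·C2]  r_C2² + 12r_C2 − 160 = 0  ⇒  r_C2 = 8 (r>0 drops 1)

8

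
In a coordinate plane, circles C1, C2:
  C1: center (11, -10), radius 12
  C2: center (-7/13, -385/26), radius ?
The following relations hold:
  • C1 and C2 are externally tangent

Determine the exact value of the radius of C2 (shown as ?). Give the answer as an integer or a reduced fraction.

1/2

1. [ext C1·C2]  r_C2² + 24r_C2 − 49/4 = 0  ⇒  r_C2 = 1/2 (r>0 drops 1)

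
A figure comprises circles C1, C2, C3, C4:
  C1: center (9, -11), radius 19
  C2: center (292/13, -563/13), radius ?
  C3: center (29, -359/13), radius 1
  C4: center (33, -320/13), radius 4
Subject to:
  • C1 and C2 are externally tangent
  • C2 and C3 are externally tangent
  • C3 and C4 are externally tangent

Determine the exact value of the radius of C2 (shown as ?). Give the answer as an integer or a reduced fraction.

1. [ext C1·C2]  r_C2² + 38r_C2 − 864 = 0  ⇒  r_C2 = 16 (r>0 drops 1)
2. [ext C2·C3]  r_C2² + 2r_C2 − 288 = 0  ⇒  r_C2 = 16 (r>0 drops 1)

16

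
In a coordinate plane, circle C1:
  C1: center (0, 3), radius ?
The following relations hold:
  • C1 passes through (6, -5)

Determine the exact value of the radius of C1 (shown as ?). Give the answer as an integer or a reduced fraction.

10

1. [C1∋P]  r_C1² − 100 = 0  ⇒  r_C1 = 10 (r>0 drops 1)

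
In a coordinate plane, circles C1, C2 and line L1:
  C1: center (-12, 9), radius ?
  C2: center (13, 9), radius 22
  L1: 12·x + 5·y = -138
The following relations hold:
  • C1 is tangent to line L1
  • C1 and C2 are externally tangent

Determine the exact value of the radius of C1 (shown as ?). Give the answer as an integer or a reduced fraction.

3

1. [C1‖L1]  r_C1² − 9 = 0  ⇒  r_C1 = 3 (r>0 drops 1)
2. [ext C1·C2]  r_C1² + 44r_C1 − 141 = 0  ⇒  r_C1 = 3 (r>0 drops 1)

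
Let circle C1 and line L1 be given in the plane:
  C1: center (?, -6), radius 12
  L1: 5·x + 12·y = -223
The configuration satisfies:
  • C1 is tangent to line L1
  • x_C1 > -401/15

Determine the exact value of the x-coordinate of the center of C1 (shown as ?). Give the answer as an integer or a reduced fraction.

1. [C1‖L1]  x_C1² + (302/5)x_C1 − 307/5 = 0  ⇒  x_C1 = -307/5 or 1
2. given x_C1 > -401/15: keep 1

1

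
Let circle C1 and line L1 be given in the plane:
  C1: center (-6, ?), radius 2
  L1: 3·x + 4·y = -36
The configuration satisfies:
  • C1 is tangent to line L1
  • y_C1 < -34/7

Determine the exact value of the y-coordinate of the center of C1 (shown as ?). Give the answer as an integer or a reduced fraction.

1. [C1‖L1]  y_C1² + 9y_C1 + 14 = 0  ⇒  y_C1 = -7 or -2
2. given y_C1 < -34/7: keep -7

-7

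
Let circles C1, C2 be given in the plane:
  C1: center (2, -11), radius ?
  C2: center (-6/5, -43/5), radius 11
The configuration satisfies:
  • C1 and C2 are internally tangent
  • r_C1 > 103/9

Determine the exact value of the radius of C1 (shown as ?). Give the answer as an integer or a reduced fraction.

1. [int C1,C2]  r_C1² − 22r_C1 + 105 = 0  ⇒  r_C1 = 7 or 15
2. given r_C1 > 103/9: keep 15

15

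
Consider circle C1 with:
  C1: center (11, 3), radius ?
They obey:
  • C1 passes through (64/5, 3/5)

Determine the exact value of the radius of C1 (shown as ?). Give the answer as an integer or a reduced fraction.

3

1. [C1∋P]  r_C1² − 9 = 0  ⇒  r_C1 = 3 (r>0 drops 1)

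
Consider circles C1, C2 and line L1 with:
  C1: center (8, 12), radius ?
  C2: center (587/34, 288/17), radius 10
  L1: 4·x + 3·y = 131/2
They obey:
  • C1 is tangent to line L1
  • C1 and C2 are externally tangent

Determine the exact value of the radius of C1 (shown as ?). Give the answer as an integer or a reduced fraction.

1/2

1. [C1‖L1]  r_C1² − 1/4 = 0  ⇒  r_C1 = 1/2 (r>0 drops 1)
2. [ext C1·C2]  r_C1² + 20r_C1 − 41/4 = 0  ⇒  r_C1 = 1/2 (r>0 drops 1)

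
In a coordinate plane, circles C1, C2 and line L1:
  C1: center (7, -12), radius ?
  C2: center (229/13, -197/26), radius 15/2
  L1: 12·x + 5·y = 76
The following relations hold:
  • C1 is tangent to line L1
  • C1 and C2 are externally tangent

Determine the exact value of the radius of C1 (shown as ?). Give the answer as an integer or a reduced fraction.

4

1. [C1‖L1]  r_C1² − 16 = 0  ⇒  r_C1 = 4 (r>0 drops 1)
2. [ext C1·C2]  r_C1² + 15r_C1 − 76 = 0  ⇒  r_C1 = 4 (r>0 drops 1)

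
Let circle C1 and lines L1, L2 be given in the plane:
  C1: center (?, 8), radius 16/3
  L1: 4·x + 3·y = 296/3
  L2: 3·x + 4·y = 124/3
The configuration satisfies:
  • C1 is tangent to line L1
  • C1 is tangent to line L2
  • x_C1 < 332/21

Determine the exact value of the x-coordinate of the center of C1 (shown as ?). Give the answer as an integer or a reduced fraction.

1. [C1‖L1]  x_C1² − (112/3)x_C1 + 304 = 0  ⇒  x_C1 = 12 or 76/3
2. [C1‖L2]  x_C1² − (56/9)x_C1 − 208/3 = 0  ⇒  x_C1 = -52/9 or 12

12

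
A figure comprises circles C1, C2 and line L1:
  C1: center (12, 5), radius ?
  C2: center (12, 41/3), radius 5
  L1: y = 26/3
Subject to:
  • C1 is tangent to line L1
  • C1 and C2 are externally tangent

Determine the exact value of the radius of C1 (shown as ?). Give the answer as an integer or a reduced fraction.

1. [C1‖L1]  r_C1² − 121/9 = 0  ⇒  r_C1 = 11/3 (r>0 drops 1)
2. [ext C1·C2]  r_C1² + 10r_C1 − 451/9 = 0  ⇒  r_C1 = 11/3 (r>0 drops 1)

11/3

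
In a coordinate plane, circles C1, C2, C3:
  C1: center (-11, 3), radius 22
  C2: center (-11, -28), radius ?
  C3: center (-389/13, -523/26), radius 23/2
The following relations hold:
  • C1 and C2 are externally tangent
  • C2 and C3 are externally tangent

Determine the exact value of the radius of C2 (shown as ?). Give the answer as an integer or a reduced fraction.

9

1. [ext C1·C2]  r_C2² + 44r_C2 − 477 = 0  ⇒  r_C2 = 9 (r>0 drops 1)
2. [ext C2·C3]  r_C2² + 23r_C2 − 288 = 0  ⇒  r_C2 = 9 (r>0 drops 1)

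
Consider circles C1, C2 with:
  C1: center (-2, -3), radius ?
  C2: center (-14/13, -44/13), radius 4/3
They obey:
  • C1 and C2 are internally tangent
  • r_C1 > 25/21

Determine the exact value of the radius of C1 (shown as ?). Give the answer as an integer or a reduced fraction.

1. [int C1,C2]  r_C1² − (8/3)r_C1 + 7/9 = 0  ⇒  r_C1 = 1/3 or 7/3
2. given r_C1 > 25/21: keep 7/3

7/3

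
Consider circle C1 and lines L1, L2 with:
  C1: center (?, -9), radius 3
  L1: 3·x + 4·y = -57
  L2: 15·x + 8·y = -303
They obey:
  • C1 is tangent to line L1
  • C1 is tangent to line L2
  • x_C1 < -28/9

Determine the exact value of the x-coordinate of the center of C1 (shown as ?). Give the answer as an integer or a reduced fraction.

1. [C1‖L1]  x_C1² + 14x_C1 + 24 = 0  ⇒  x_C1 = -12 or -2
2. [C1‖L2]  x_C1² + (154/5)x_C1 + 1128/5 = 0  ⇒  x_C1 = -94/5 or -12

-12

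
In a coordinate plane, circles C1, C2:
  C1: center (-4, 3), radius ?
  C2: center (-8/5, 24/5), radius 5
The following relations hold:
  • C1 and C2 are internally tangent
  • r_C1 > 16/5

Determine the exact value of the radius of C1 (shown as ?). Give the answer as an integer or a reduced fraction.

8

1. [int C1,C2]  r_C1² − 10r_C1 + 16 = 0  ⇒  r_C1 = 2 or 8
2. given r_C1 > 16/5: keep 8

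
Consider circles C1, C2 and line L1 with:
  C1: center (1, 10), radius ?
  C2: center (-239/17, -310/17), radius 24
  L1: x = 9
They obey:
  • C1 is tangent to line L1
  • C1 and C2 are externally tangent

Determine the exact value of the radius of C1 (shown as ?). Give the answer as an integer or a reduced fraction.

8

1. [C1‖L1]  r_C1² − 64 = 0  ⇒  r_C1 = 8 (r>0 drops 1)
2. [ext C1·C2]  r_C1² + 48r_C1 − 448 = 0  ⇒  r_C1 = 8 (r>0 drops 1)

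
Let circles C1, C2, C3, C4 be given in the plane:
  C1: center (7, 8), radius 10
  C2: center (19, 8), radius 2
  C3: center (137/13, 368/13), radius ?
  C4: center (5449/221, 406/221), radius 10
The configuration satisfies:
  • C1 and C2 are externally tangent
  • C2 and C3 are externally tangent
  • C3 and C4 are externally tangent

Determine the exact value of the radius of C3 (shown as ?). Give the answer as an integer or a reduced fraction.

1. [ext C2·C3]  r_C3² + 4r_C3 − 480 = 0  ⇒  r_C3 = 20 (r>0 drops 1)
2. [ext C3·C4]  r_C3² + 20r_C3 − 800 = 0  ⇒  r_C3 = 20 (r>0 drops 1)

20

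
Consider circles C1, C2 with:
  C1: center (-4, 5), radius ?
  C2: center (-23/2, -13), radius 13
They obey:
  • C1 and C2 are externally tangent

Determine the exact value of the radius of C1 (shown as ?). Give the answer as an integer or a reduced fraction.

1. [ext C1·C2]  r_C1² + 26r_C1 − 845/4 = 0  ⇒  r_C1 = 13/2 (r>0 drops 1)

13/2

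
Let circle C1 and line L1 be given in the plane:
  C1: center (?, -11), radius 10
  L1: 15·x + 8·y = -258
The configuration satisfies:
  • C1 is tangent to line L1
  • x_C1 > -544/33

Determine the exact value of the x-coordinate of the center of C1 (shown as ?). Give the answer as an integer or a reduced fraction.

0

1. [C1‖L1]  x_C1² + (68/3)x_C1 = 0  ⇒  x_C1 = -68/3 or 0
2. given x_C1 > -544/33: keep 0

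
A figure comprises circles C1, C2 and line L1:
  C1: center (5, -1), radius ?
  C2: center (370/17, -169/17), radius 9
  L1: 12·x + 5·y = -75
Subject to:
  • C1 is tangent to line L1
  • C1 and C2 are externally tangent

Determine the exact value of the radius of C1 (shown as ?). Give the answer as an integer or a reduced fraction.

10

1. [C1‖L1]  r_C1² − 100 = 0  ⇒  r_C1 = 10 (r>0 drops 1)
2. [ext C1·C2]  r_C1² + 18r_C1 − 280 = 0  ⇒  r_C1 = 10 (r>0 drops 1)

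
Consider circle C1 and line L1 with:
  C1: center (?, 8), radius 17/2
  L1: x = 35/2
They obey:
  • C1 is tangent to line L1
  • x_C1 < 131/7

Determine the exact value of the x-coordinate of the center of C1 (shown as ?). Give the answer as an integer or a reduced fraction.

1. [C1‖L1]  x_C1² − 35x_C1 + 234 = 0  ⇒  x_C1 = 9 or 26
2. given x_C1 < 131/7: keep 9

9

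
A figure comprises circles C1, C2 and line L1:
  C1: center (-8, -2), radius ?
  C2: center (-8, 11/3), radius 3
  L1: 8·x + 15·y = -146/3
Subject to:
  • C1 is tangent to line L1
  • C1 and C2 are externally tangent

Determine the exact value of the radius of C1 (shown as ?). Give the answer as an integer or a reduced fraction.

8/3

1. [C1‖L1]  r_C1² − 64/9 = 0  ⇒  r_C1 = 8/3 (r>0 drops 1)
2. [ext C1·C2]  r_C1² + 6r_C1 − 208/9 = 0  ⇒  r_C1 = 8/3 (r>0 drops 1)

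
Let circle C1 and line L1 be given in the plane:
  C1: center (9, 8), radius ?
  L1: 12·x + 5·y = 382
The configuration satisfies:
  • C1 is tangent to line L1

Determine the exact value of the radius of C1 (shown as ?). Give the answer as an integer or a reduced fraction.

18

1. [C1‖L1]  r_C1² − 324 = 0  ⇒  r_C1 = 18 (r>0 drops 1)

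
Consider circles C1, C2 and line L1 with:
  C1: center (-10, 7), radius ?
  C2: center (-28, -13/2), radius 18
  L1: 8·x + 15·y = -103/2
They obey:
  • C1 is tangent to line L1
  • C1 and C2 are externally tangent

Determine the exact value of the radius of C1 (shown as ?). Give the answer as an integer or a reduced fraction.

1. [C1‖L1]  r_C1² − 81/4 = 0  ⇒  r_C1 = 9/2 (r>0 drops 1)
2. [ext C1·C2]  r_C1² + 36r_C1 − 729/4 = 0  ⇒  r_C1 = 9/2 (r>0 drops 1)

9/2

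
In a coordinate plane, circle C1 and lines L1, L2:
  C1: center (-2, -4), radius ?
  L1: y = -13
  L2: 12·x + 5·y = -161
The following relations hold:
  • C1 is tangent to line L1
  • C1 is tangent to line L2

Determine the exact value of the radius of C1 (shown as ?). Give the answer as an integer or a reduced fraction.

1. [C1‖L1]  r_C1² − 81 = 0  ⇒  r_C1 = 9 (r>0 drops 1)
2. [C1‖L2]  r_C1² − 81 = 0  ⇒  r_C1 = 9 (r>0 drops 1)

9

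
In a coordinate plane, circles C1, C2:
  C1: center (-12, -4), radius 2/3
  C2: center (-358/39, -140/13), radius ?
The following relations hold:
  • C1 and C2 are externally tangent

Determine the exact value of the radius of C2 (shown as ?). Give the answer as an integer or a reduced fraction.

20/3

1. [ext C1·C2]  r_C2² + (4/3)r_C2 − 160/3 = 0  ⇒  r_C2 = 20/3 (r>0 drops 1)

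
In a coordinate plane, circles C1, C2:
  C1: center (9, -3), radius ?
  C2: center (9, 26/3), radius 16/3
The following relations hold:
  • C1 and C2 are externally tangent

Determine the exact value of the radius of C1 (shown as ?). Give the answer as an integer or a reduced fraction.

1. [ext C1·C2]  r_C1² + (32/3)r_C1 − 323/3 = 0  ⇒  r_C1 = 19/3 (r>0 drops 1)

19/3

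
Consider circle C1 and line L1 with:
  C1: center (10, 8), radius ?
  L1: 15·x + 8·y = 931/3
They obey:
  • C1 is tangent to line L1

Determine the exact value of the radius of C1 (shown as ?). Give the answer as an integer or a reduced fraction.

1. [C1‖L1]  r_C1² − 289/9 = 0  ⇒  r_C1 = 17/3 (r>0 drops 1)

17/3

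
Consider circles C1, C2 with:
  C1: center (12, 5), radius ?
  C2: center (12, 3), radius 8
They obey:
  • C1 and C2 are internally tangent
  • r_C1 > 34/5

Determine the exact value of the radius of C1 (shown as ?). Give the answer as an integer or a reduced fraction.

10

1. [int C1,C2]  r_C1² − 16r_C1 + 60 = 0  ⇒  r_C1 = 6 or 10
2. given r_C1 > 34/5: keep 10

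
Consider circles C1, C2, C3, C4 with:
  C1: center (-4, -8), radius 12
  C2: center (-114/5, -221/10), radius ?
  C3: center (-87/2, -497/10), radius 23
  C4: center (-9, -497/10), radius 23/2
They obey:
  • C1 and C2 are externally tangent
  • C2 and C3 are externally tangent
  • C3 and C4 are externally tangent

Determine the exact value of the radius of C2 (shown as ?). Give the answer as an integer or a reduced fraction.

1. [ext C1·C2]  r_C2² + 24r_C2 − 1633/4 = 0  ⇒  r_C2 = 23/2 (r>0 drops 1)
2. [ext C2·C3]  r_C2² + 46r_C2 − 2645/4 = 0  ⇒  r_C2 = 23/2 (r>0 drops 1)

23/2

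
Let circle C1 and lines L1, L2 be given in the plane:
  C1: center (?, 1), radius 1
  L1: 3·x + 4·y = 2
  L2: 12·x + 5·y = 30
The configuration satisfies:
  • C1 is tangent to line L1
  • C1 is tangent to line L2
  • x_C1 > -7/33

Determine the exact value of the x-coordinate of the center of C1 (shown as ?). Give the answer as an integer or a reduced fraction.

1. [C1‖L1]  x_C1² + (4/3)x_C1 − 7/3 = 0  ⇒  x_C1 = -7/3 or 1
2. [C1‖L2]  x_C1² − (25/6)x_C1 + 19/6 = 0  ⇒  x_C1 = 1 or 19/6

1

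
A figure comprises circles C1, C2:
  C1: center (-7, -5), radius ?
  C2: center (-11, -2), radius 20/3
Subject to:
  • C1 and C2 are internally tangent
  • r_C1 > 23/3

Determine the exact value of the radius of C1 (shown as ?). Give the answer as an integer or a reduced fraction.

35/3

1. [int C1,C2]  r_C1² − (40/3)r_C1 + 175/9 = 0  ⇒  r_C1 = 5/3 or 35/3
2. given r_C1 > 23/3: keep 35/3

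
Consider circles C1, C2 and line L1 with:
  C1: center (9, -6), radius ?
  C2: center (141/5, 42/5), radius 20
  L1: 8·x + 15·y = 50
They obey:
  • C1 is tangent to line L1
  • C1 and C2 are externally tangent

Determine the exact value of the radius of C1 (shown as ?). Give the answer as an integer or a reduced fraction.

4

1. [C1‖L1]  r_C1² − 16 = 0  ⇒  r_C1 = 4 (r>0 drops 1)
2. [ext C1·C2]  r_C1² + 40r_C1 − 176 = 0  ⇒  r_C1 = 4 (r>0 drops 1)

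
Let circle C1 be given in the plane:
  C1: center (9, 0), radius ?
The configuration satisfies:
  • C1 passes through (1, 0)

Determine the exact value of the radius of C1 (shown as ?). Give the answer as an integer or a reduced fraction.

1. [C1∋P]  r_C1² − 64 = 0  ⇒  r_C1 = 8 (r>0 drops 1)

8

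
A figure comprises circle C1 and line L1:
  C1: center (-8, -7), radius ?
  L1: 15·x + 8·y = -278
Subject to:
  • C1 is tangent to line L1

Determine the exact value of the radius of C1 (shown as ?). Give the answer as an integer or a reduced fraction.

1. [C1‖L1]  r_C1² − 36 = 0  ⇒  r_C1 = 6 (r>0 drops 1)

6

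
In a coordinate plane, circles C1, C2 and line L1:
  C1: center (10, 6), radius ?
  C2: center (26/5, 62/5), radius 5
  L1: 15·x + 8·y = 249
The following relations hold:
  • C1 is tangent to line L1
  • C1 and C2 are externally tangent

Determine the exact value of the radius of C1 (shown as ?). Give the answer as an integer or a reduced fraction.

3

1. [C1‖L1]  r_C1² − 9 = 0  ⇒  r_C1 = 3 (r>0 drops 1)
2. [ext C1·C2]  r_C1² + 10r_C1 − 39 = 0  ⇒  r_C1 = 3 (r>0 drops 1)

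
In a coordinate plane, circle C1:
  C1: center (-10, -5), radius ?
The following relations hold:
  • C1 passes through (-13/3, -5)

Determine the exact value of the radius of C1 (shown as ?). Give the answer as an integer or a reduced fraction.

17/3

1. [C1∋P]  r_C1² − 289/9 = 0  ⇒  r_C1 = 17/3 (r>0 drops 1)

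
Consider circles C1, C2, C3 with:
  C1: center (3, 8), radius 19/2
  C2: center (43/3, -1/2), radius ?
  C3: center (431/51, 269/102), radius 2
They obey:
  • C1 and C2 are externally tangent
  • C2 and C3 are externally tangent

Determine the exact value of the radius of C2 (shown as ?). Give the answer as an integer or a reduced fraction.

14/3

1. [ext C1·C2]  r_C2² + 19r_C2 − 994/9 = 0  ⇒  r_C2 = 14/3 (r>0 drops 1)
2. [ext C2·C3]  r_C2² + 4r_C2 − 364/9 = 0  ⇒  r_C2 = 14/3 (r>0 drops 1)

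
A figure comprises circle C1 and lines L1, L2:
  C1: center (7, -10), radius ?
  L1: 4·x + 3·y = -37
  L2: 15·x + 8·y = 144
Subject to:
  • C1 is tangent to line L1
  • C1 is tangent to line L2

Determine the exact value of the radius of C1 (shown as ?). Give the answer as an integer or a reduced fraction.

7

1. [C1‖L1]  r_C1² − 49 = 0  ⇒  r_C1 = 7 (r>0 drops 1)
2. [C1‖L2]  r_C1² − 49 = 0  ⇒  r_C1 = 7 (r>0 drops 1)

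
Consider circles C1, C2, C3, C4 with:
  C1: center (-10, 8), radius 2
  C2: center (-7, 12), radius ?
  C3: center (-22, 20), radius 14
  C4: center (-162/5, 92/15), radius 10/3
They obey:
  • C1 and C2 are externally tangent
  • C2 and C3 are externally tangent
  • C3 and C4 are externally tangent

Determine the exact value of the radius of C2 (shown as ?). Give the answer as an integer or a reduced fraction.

3

1. [ext C1·C2]  r_C2² + 4r_C2 − 21 = 0  ⇒  r_C2 = 3 (r>0 drops 1)
2. [ext C2·C3]  r_C2² + 28r_C2 − 93 = 0  ⇒  r_C2 = 3 (r>0 drops 1)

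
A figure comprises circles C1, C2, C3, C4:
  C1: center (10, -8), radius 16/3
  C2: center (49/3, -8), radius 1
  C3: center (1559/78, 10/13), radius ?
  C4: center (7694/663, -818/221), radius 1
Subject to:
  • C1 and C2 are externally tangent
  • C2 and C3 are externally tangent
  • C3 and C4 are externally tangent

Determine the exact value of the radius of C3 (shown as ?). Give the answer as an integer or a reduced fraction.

17/2

1. [ext C2·C3]  r_C3² + 2r_C3 − 357/4 = 0  ⇒  r_C3 = 17/2 (r>0 drops 1)
2. [ext C3·C4]  r_C3² + 2r_C3 − 357/4 = 0  ⇒  r_C3 = 17/2 (r>0 drops 1)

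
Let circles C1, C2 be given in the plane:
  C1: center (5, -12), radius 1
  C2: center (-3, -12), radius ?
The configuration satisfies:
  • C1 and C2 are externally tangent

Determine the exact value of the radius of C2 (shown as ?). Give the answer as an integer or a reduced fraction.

1. [ext C1·C2]  r_C2² + 2r_C2 − 63 = 0  ⇒  r_C2 = 7 (r>0 drops 1)

7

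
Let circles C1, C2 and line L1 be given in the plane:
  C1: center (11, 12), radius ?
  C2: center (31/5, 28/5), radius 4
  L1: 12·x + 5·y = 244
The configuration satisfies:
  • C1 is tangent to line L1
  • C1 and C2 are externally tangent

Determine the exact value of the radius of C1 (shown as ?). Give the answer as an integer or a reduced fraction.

4

1. [C1‖L1]  r_C1² − 16 = 0  ⇒  r_C1 = 4 (r>0 drops 1)
2. [ext C1·C2]  r_C1² + 8r_C1 − 48 = 0  ⇒  r_C1 = 4 (r>0 drops 1)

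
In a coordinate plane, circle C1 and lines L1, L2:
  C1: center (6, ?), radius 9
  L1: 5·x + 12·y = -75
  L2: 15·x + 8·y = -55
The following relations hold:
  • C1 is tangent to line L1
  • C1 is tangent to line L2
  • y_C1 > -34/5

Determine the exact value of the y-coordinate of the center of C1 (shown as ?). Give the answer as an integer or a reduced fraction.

1. [C1‖L1]  y_C1² + (35/2)y_C1 − 37/2 = 0  ⇒  y_C1 = -37/2 or 1
2. [C1‖L2]  y_C1² + (145/4)y_C1 − 149/4 = 0  ⇒  y_C1 = -149/4 or 1

1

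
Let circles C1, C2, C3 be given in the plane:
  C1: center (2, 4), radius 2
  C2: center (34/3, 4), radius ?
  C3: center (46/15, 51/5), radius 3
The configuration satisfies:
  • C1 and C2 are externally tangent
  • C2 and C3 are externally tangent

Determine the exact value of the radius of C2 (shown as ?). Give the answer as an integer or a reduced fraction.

22/3

1. [ext C1·C2]  r_C2² + 4r_C2 − 748/9 = 0  ⇒  r_C2 = 22/3 (r>0 drops 1)
2. [ext C2·C3]  r_C2² + 6r_C2 − 880/9 = 0  ⇒  r_C2 = 22/3 (r>0 drops 1)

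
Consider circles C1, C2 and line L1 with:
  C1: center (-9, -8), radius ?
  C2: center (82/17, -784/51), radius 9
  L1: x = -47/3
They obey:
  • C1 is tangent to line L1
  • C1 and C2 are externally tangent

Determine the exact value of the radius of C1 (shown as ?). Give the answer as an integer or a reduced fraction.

1. [C1‖L1]  r_C1² − 400/9 = 0  ⇒  r_C1 = 20/3 (r>0 drops 1)
2. [ext C1·C2]  r_C1² + 18r_C1 − 1480/9 = 0  ⇒  r_C1 = 20/3 (r>0 drops 1)

20/3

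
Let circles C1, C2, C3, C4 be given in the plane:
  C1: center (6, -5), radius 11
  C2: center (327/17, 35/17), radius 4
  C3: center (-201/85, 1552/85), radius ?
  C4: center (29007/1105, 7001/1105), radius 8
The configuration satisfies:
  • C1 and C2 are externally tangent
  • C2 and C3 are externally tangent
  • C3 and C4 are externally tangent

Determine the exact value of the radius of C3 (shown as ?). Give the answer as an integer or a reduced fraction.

1. [ext C2·C3]  r_C3² + 8r_C3 − 713 = 0  ⇒  r_C3 = 23 (r>0 drops 1)
2. [ext C3·C4]  r_C3² + 16r_C3 − 897 = 0  ⇒  r_C3 = 23 (r>0 drops 1)

23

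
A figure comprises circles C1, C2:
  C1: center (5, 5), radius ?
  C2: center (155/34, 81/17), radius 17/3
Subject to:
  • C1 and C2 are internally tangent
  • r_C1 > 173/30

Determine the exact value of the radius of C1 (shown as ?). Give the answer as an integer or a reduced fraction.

37/6

1. [int C1,C2]  r_C1² − (34/3)r_C1 + 1147/36 = 0  ⇒  r_C1 = 31/6 or 37/6
2. given r_C1 > 173/30: keep 37/6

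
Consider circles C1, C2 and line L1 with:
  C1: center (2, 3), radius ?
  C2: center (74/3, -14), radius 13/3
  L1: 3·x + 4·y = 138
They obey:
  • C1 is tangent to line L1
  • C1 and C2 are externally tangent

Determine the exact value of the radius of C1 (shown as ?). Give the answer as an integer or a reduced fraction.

24

1. [C1‖L1]  r_C1² − 576 = 0  ⇒  r_C1 = 24 (r>0 drops 1)
2. [ext C1·C2]  r_C1² + (26/3)r_C1 − 784 = 0  ⇒  r_C1 = 24 (r>0 drops 1)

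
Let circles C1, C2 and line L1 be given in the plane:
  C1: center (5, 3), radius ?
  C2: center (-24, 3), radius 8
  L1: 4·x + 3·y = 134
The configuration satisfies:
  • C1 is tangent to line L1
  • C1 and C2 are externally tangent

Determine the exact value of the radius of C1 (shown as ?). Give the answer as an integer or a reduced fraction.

1. [C1‖L1]  r_C1² − 441 = 0  ⇒  r_C1 = 21 (r>0 drops 1)
2. [ext C1·C2]  r_C1² + 16r_C1 − 777 = 0  ⇒  r_C1 = 21 (r>0 drops 1)

21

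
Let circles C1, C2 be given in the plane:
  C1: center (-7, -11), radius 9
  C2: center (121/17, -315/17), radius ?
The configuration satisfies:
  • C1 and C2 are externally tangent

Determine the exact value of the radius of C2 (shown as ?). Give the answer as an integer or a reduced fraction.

1. [ext C1·C2]  r_C2² + 18r_C2 − 175 = 0  ⇒  r_C2 = 7 (r>0 drops 1)

7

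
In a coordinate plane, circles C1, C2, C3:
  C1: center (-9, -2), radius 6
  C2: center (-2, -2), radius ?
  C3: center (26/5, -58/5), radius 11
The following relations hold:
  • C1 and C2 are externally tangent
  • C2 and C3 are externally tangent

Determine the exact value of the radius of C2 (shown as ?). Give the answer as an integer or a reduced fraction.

1. [ext C1·C2]  r_C2² + 12r_C2 − 13 = 0  ⇒  r_C2 = 1 (r>0 drops 1)
2. [ext C2·C3]  r_C2² + 22r_C2 − 23 = 0  ⇒  r_C2 = 1 (r>0 drops 1)

1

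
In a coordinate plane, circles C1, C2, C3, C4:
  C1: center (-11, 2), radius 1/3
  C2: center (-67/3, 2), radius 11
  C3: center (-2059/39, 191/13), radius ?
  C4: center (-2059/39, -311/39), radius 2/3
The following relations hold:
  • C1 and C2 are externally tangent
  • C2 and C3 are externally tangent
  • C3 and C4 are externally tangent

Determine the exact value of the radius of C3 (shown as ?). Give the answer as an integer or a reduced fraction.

1. [ext C2·C3]  r_C3² + 22r_C3 − 968 = 0  ⇒  r_C3 = 22 (r>0 drops 1)
2. [ext C3·C4]  r_C3² + (4/3)r_C3 − 1540/3 = 0  ⇒  r_C3 = 22 (r>0 drops 1)

22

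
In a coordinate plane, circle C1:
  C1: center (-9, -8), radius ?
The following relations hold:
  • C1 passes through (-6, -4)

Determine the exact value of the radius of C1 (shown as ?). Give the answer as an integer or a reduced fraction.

5

1. [C1∋P]  r_C1² − 25 = 0  ⇒  r_C1 = 5 (r>0 drops 1)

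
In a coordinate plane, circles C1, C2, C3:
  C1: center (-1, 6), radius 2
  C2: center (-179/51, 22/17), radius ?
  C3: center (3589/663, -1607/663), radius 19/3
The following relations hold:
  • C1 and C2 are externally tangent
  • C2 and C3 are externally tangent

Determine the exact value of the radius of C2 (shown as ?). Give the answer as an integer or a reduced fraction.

10/3

1. [ext C1·C2]  r_C2² + 4r_C2 − 220/9 = 0  ⇒  r_C2 = 10/3 (r>0 drops 1)
2. [ext C2·C3]  r_C2² + (38/3)r_C2 − 160/3 = 0  ⇒  r_C2 = 10/3 (r>0 drops 1)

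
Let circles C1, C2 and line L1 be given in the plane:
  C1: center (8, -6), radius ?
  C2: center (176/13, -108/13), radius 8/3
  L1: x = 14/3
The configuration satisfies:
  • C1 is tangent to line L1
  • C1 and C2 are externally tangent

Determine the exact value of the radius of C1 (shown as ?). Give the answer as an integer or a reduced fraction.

10/3

1. [C1‖L1]  r_C1² − 100/9 = 0  ⇒  r_C1 = 10/3 (r>0 drops 1)
2. [ext C1·C2]  r_C1² + (16/3)r_C1 − 260/9 = 0  ⇒  r_C1 = 10/3 (r>0 drops 1)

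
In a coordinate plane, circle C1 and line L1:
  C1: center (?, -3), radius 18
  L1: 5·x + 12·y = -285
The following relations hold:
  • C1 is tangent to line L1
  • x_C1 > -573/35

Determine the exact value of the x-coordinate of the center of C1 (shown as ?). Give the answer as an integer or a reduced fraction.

1. [C1‖L1]  x_C1² + (498/5)x_C1 + 1449/5 = 0  ⇒  x_C1 = -483/5 or -3
2. given x_C1 > -573/35: keep -3

-3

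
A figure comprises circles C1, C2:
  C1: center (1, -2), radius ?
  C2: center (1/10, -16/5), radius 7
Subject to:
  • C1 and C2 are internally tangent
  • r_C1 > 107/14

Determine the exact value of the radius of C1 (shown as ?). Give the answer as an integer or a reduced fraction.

17/2

1. [int C1,C2]  r_C1² − 14r_C1 + 187/4 = 0  ⇒  r_C1 = 11/2 or 17/2
2. given r_C1 > 107/14: keep 17/2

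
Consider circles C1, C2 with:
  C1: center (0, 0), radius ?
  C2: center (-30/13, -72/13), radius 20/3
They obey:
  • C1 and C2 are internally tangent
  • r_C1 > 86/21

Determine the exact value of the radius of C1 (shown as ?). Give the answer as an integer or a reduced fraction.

38/3

1. [int C1,C2]  r_C1² − (40/3)r_C1 + 76/9 = 0  ⇒  r_C1 = 2/3 or 38/3
2. given r_C1 > 86/21: keep 38/3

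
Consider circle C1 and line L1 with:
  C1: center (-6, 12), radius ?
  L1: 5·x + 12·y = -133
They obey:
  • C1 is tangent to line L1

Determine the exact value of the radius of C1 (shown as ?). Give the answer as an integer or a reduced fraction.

1. [C1‖L1]  r_C1² − 361 = 0  ⇒  r_C1 = 19 (r>0 drops 1)

19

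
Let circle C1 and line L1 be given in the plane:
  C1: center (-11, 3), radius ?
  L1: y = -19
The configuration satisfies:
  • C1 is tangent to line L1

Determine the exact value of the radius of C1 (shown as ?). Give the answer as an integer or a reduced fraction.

22

1. [C1‖L1]  r_C1² − 484 = 0  ⇒  r_C1 = 22 (r>0 drops 1)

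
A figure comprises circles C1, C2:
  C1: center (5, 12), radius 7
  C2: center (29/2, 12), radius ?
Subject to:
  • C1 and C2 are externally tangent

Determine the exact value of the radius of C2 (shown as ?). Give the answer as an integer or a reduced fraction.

1. [ext C1·C2]  r_C2² + 14r_C2 − 165/4 = 0  ⇒  r_C2 = 5/2 (r>0 drops 1)

5/2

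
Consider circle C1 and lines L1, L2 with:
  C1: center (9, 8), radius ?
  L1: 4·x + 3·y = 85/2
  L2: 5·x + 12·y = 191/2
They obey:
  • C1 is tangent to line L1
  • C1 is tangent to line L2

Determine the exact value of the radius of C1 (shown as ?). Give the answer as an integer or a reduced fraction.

7/2

1. [C1‖L1]  r_C1² − 49/4 = 0  ⇒  r_C1 = 7/2 (r>0 drops 1)
2. [C1‖L2]  r_C1² − 49/4 = 0  ⇒  r_C1 = 7/2 (r>0 drops 1)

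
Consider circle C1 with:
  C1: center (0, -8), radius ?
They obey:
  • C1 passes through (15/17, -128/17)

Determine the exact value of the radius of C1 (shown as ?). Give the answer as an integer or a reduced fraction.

1

1. [C1∋P]  r_C1² − 1 = 0  ⇒  r_C1 = 1 (r>0 drops 1)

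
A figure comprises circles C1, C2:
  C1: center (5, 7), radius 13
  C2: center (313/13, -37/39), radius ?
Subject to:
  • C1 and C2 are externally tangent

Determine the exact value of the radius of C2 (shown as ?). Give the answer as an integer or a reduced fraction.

1. [ext C1·C2]  r_C2² + 26r_C2 − 2323/9 = 0  ⇒  r_C2 = 23/3 (r>0 drops 1)

23/3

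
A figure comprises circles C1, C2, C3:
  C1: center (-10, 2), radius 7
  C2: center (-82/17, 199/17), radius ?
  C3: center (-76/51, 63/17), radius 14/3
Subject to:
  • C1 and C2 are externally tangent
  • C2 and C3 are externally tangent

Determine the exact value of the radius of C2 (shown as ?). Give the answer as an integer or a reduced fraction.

1. [ext C1·C2]  r_C2² + 14r_C2 − 72 = 0  ⇒  r_C2 = 4 (r>0 drops 1)
2. [ext C2·C3]  r_C2² + (28/3)r_C2 − 160/3 = 0  ⇒  r_C2 = 4 (r>0 drops 1)

4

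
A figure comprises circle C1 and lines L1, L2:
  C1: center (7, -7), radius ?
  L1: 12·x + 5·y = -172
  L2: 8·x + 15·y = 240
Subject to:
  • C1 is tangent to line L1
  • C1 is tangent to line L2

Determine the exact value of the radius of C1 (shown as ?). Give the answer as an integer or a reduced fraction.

17

1. [C1‖L1]  r_C1² − 289 = 0  ⇒  r_C1 = 17 (r>0 drops 1)
2. [C1‖L2]  r_C1² − 289 = 0  ⇒  r_C1 = 17 (r>0 drops 1)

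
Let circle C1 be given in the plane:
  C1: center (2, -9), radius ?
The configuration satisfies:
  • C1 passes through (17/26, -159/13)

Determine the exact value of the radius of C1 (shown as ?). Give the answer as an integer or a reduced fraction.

7/2

1. [C1∋P]  r_C1² − 49/4 = 0  ⇒  r_C1 = 7/2 (r>0 drops 1)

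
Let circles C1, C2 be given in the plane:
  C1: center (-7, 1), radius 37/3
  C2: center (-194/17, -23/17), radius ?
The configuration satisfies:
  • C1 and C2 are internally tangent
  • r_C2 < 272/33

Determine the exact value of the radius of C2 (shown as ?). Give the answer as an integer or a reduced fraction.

1. [int C1,C2]  r_C2² − (74/3)r_C2 + 1144/9 = 0  ⇒  r_C2 = 22/3 or 52/3
2. given r_C2 < 272/33: keep 22/3

22/3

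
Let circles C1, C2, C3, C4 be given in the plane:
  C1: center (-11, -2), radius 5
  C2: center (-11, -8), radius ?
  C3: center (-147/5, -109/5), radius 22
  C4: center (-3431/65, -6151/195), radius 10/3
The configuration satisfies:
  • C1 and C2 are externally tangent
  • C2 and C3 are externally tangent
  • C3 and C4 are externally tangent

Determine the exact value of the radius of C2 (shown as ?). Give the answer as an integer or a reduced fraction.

1

1. [ext C1·C2]  r_C2² + 10r_C2 − 11 = 0  ⇒  r_C2 = 1 (r>0 drops 1)
2. [ext C2·C3]  r_C2² + 44r_C2 − 45 = 0  ⇒  r_C2 = 1 (r>0 drops 1)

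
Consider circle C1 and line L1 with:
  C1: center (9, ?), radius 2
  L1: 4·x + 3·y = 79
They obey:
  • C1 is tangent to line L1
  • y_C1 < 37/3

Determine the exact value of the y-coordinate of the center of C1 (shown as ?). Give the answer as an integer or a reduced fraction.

11

1. [C1‖L1]  y_C1² − (86/3)y_C1 + 583/3 = 0  ⇒  y_C1 = 11 or 53/3
2. given y_C1 < 37/3: keep 11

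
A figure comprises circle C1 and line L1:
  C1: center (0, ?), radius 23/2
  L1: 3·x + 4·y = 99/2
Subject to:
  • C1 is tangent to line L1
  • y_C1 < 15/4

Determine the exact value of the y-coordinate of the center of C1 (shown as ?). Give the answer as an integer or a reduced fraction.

-2

1. [C1‖L1]  y_C1² − (99/4)y_C1 − 107/2 = 0  ⇒  y_C1 = -2 or 107/4
2. given y_C1 < 15/4: keep -2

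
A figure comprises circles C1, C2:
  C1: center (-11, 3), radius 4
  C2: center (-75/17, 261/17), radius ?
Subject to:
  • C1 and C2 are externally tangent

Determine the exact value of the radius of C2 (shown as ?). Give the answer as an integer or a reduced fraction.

1. [ext C1·C2]  r_C2² + 8r_C2 − 180 = 0  ⇒  r_C2 = 10 (r>0 drops 1)

10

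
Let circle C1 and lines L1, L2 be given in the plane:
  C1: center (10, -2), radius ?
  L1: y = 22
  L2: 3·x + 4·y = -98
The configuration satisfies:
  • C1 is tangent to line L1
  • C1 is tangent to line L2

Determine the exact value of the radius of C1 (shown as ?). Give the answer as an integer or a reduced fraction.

1. [C1‖L1]  r_C1² − 576 = 0  ⇒  r_C1 = 24 (r>0 drops 1)
2. [C1‖L2]  r_C1² − 576 = 0  ⇒  r_C1 = 24 (r>0 drops 1)

24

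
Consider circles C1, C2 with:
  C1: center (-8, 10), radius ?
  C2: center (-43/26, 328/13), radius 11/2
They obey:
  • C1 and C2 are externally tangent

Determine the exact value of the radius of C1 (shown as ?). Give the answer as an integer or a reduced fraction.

1. [ext C1·C2]  r_C1² + 11r_C1 − 242 = 0  ⇒  r_C1 = 11 (r>0 drops 1)

11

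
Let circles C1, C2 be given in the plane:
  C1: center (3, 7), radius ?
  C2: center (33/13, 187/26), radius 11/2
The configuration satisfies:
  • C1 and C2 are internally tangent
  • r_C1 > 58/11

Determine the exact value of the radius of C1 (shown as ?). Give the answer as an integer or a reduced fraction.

1. [int C1,C2]  r_C1² − 11r_C1 + 30 = 0  ⇒  r_C1 = 5 or 6
2. given r_C1 > 58/11: keep 6

6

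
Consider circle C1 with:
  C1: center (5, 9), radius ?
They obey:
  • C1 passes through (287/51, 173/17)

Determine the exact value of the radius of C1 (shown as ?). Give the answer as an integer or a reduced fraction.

1. [C1∋P]  r_C1² − 16/9 = 0  ⇒  r_C1 = 4/3 (r>0 drops 1)

4/3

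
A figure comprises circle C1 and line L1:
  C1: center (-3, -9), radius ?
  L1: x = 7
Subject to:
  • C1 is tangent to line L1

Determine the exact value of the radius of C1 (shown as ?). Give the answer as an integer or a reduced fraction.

10

1. [C1‖L1]  r_C1² − 100 = 0  ⇒  r_C1 = 10 (r>0 drops 1)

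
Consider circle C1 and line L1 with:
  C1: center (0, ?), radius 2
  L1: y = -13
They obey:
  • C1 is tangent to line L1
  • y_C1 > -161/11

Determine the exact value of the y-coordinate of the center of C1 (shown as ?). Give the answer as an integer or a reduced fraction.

-11

1. [C1‖L1]  y_C1² + 26y_C1 + 165 = 0  ⇒  y_C1 = -15 or -11
2. given y_C1 > -161/11: keep -11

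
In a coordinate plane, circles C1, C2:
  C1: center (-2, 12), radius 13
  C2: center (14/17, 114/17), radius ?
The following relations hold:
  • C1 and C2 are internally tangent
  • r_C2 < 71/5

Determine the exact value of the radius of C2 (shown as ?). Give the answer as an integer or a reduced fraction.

7

1. [int C1,C2]  r_C2² − 26r_C2 + 133 = 0  ⇒  r_C2 = 7 or 19
2. given r_C2 < 71/5: keep 7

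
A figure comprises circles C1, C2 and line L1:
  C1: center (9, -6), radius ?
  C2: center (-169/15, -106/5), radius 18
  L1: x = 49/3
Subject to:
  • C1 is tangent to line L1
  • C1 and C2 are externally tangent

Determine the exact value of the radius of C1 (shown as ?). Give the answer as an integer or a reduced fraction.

1. [C1‖L1]  r_C1² − 484/9 = 0  ⇒  r_C1 = 22/3 (r>0 drops 1)
2. [ext C1·C2]  r_C1² + 36r_C1 − 2860/9 = 0  ⇒  r_C1 = 22/3 (r>0 drops 1)

22/3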